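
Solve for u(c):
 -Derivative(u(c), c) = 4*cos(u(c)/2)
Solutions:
 u(c) = -2*asin((C1 + exp(4*c))/(C1 - exp(4*c))) + 2*pi
 u(c) = 2*asin((C1 + exp(4*c))/(C1 - exp(4*c)))


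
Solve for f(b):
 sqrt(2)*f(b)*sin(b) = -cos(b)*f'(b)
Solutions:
 f(b) = C1*cos(b)^(sqrt(2))


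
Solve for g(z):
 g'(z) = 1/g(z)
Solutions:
 g(z) = -sqrt(C1 + 2*z)
 g(z) = sqrt(C1 + 2*z)


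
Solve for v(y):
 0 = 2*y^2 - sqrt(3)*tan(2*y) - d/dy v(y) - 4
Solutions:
 v(y) = C1 + 2*y^3/3 - 4*y + sqrt(3)*log(cos(2*y))/2


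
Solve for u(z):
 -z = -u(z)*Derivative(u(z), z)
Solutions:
 u(z) = -sqrt(C1 + z^2)
 u(z) = sqrt(C1 + z^2)


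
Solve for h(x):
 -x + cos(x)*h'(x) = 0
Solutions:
 h(x) = C1 + Integral(x/cos(x), x)


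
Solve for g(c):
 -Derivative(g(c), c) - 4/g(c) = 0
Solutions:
 g(c) = -sqrt(C1 - 8*c)
 g(c) = sqrt(C1 - 8*c)


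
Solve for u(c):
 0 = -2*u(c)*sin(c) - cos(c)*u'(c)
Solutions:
 u(c) = C1*cos(c)^2


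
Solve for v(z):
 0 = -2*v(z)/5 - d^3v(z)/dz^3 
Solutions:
 v(z) = C3*exp(-2^(1/3)*5^(2/3)*z/5) + (C1*sin(2^(1/3)*sqrt(3)*5^(2/3)*z/10) + C2*cos(2^(1/3)*sqrt(3)*5^(2/3)*z/10))*exp(2^(1/3)*5^(2/3)*z/10)


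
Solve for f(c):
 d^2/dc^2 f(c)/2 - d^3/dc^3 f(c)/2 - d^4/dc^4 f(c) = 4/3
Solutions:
 f(c) = C1 + C2*c + C3*exp(-c) + C4*exp(c/2) + 4*c^2/3


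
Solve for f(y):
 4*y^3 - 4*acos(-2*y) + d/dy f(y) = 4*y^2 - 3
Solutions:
 f(y) = C1 - y^4 + 4*y^3/3 + 4*y*acos(-2*y) - 3*y + 2*sqrt(1 - 4*y^2)


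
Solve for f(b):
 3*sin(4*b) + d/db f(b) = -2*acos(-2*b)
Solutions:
 f(b) = C1 - 2*b*acos(-2*b) - sqrt(1 - 4*b^2) + 3*cos(4*b)/4


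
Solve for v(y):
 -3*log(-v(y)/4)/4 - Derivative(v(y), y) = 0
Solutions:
 4*Integral(1/(log(-_y) - 2*log(2)), (_y, v(y)))/3 = C1 - y


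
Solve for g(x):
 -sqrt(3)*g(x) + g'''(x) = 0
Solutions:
 g(x) = C3*exp(3^(1/6)*x) + (C1*sin(3^(2/3)*x/2) + C2*cos(3^(2/3)*x/2))*exp(-3^(1/6)*x/2)


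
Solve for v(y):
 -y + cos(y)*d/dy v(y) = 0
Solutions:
 v(y) = C1 + Integral(y/cos(y), y)


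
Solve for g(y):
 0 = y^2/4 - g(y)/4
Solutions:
 g(y) = y^2


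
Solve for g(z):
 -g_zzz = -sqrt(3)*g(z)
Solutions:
 g(z) = C3*exp(3^(1/6)*z) + (C1*sin(3^(2/3)*z/2) + C2*cos(3^(2/3)*z/2))*exp(-3^(1/6)*z/2)


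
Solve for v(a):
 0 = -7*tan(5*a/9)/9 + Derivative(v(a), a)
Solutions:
 v(a) = C1 - 7*log(cos(5*a/9))/5


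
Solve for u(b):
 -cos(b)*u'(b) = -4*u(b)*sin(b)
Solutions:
 u(b) = C1/cos(b)^4


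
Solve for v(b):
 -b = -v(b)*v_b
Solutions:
 v(b) = -sqrt(C1 + b^2)
 v(b) = sqrt(C1 + b^2)


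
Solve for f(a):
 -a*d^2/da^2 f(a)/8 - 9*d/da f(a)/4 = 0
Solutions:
 f(a) = C1 + C2/a^17


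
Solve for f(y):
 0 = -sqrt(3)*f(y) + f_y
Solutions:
 f(y) = C1*exp(sqrt(3)*y)


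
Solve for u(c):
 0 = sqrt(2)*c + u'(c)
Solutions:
 u(c) = C1 - sqrt(2)*c^2/2


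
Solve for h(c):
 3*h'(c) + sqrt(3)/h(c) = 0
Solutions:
 h(c) = -sqrt(C1 - 6*sqrt(3)*c)/3
 h(c) = sqrt(C1 - 6*sqrt(3)*c)/3


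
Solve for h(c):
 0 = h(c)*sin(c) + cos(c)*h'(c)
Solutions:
 h(c) = C1*cos(c)


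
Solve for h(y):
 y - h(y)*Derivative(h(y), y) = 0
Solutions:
 h(y) = -sqrt(C1 + y^2)
 h(y) = sqrt(C1 + y^2)


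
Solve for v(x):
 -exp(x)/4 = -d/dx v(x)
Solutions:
 v(x) = C1 + exp(x)/4


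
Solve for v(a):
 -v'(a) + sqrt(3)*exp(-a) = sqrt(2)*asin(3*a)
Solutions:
 v(a) = C1 - sqrt(2)*a*asin(3*a) - sqrt(2)*sqrt(1 - 9*a^2)/3 - sqrt(3)*exp(-a)


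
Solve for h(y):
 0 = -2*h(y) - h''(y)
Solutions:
 h(y) = C1*sin(sqrt(2)*y) + C2*cos(sqrt(2)*y)


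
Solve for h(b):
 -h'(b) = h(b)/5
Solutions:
 h(b) = C1*exp(-b/5)


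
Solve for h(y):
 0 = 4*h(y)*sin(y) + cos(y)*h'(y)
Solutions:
 h(y) = C1*cos(y)^4


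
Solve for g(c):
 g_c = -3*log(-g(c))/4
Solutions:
 -li(-g(c)) = C1 - 3*c/4


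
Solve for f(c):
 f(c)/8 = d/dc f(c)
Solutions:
 f(c) = C1*exp(c/8)


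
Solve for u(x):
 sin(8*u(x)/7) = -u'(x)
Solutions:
 x + 7*log(cos(8*u(x)/7) - 1)/16 - 7*log(cos(8*u(x)/7) + 1)/16 = C1


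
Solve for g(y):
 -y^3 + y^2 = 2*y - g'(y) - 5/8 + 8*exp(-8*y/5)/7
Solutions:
 g(y) = C1 + y^4/4 - y^3/3 + y^2 - 5*y/8 - 5*exp(-8*y/5)/7


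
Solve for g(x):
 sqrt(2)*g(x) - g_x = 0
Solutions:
 g(x) = C1*exp(sqrt(2)*x)


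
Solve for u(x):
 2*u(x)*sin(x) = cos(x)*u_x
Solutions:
 u(x) = C1/cos(x)^2


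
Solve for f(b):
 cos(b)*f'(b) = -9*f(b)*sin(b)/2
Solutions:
 f(b) = C1*cos(b)^(9/2)


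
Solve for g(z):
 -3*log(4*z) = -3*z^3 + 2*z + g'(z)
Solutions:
 g(z) = C1 + 3*z^4/4 - z^2 - 3*z*log(z) - z*log(64) + 3*z


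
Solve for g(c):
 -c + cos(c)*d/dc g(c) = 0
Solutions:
 g(c) = C1 + Integral(c/cos(c), c)


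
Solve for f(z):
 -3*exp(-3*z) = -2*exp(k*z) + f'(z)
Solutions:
 f(z) = C1 + exp(-3*z) + 2*exp(k*z)/k


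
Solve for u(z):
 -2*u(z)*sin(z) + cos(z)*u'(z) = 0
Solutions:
 u(z) = C1/cos(z)^2


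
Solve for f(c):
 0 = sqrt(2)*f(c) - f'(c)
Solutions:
 f(c) = C1*exp(sqrt(2)*c)


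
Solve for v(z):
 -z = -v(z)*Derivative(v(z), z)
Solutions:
 v(z) = -sqrt(C1 + z^2)
 v(z) = sqrt(C1 + z^2)


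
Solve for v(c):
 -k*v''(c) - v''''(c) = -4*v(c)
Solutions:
 v(c) = C1*exp(-sqrt(2)*c*sqrt(-k - sqrt(k^2 + 16))/2) + C2*exp(sqrt(2)*c*sqrt(-k - sqrt(k^2 + 16))/2) + C3*exp(-sqrt(2)*c*sqrt(-k + sqrt(k^2 + 16))/2) + C4*exp(sqrt(2)*c*sqrt(-k + sqrt(k^2 + 16))/2)


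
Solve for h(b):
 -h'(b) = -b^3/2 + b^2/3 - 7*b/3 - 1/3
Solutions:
 h(b) = C1 + b^4/8 - b^3/9 + 7*b^2/6 + b/3


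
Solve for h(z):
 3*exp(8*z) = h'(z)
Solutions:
 h(z) = C1 + 3*exp(8*z)/8


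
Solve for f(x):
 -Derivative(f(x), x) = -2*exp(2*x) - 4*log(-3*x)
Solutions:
 f(x) = C1 + 4*x*log(-x) + 4*x*(-1 + log(3)) + exp(2*x)


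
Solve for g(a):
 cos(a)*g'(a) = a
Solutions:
 g(a) = C1 + Integral(a/cos(a), a)


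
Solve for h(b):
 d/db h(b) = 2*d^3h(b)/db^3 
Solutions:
 h(b) = C1 + C2*exp(-sqrt(2)*b/2) + C3*exp(sqrt(2)*b/2)


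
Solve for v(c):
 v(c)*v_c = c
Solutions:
 v(c) = -sqrt(C1 + c^2)
 v(c) = sqrt(C1 + c^2)


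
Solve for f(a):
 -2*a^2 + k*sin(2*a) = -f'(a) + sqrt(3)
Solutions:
 f(a) = C1 + 2*a^3/3 + sqrt(3)*a + k*cos(2*a)/2


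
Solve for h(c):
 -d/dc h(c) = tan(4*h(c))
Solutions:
 h(c) = -asin(C1*exp(-4*c))/4 + pi/4
 h(c) = asin(C1*exp(-4*c))/4


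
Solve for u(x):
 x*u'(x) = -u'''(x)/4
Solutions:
 u(x) = C1 + Integral(C2*airyai(-2^(2/3)*x) + C3*airybi(-2^(2/3)*x), x)


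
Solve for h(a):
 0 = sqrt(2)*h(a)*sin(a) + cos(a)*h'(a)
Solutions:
 h(a) = C1*cos(a)^(sqrt(2))


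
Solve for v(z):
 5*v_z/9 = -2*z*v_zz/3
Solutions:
 v(z) = C1 + C2*z^(1/6)


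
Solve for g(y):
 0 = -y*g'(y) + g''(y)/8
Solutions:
 g(y) = C1 + C2*erfi(2*y)


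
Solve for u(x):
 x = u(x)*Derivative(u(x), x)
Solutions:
 u(x) = -sqrt(C1 + x^2)
 u(x) = sqrt(C1 + x^2)


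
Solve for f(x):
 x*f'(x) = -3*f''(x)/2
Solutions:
 f(x) = C1 + C2*erf(sqrt(3)*x/3)


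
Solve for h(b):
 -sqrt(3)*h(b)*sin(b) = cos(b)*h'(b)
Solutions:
 h(b) = C1*cos(b)^(sqrt(3))


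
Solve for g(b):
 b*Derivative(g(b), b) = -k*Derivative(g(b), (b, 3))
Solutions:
 g(b) = C1 + Integral(C2*airyai(b*(-1/k)^(1/3)) + C3*airybi(b*(-1/k)^(1/3)), b)


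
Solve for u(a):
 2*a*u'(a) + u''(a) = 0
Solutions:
 u(a) = C1 + C2*erf(a)


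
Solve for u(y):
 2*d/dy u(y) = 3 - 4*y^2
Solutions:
 u(y) = C1 - 2*y^3/3 + 3*y/2


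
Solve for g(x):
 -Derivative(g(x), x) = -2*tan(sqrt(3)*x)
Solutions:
 g(x) = C1 - 2*sqrt(3)*log(cos(sqrt(3)*x))/3


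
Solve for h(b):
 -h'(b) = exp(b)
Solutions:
 h(b) = C1 - exp(b)


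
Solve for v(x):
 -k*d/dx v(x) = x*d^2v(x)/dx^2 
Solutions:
 v(x) = C1 + x^(1 - re(k))*(C2*sin(log(x)*Abs(im(k))) + C3*cos(log(x)*im(k)))


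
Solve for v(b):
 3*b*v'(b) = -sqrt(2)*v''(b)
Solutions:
 v(b) = C1 + C2*erf(2^(1/4)*sqrt(3)*b/2)


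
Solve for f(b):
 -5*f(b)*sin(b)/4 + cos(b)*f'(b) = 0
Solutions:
 f(b) = C1/cos(b)^(5/4)


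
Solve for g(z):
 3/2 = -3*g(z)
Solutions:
 g(z) = -1/2


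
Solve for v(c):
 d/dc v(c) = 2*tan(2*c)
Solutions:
 v(c) = C1 - log(cos(2*c))


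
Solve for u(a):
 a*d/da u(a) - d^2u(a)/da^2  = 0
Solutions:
 u(a) = C1 + C2*erfi(sqrt(2)*a/2)


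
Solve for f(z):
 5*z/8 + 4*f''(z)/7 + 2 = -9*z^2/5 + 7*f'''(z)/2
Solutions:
 f(z) = C1 + C2*z + C3*exp(8*z/49) - 21*z^4/80 - 6349*z^3/960 - 315581*z^2/2560


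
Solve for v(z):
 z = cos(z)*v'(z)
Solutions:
 v(z) = C1 + Integral(z/cos(z), z)


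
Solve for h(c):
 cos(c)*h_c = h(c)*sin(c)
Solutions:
 h(c) = C1/cos(c)


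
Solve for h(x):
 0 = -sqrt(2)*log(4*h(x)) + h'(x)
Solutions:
 -sqrt(2)*Integral(1/(log(_y) + 2*log(2)), (_y, h(x)))/2 = C1 - x


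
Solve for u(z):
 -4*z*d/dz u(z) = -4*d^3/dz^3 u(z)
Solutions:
 u(z) = C1 + Integral(C2*airyai(z) + C3*airybi(z), z)


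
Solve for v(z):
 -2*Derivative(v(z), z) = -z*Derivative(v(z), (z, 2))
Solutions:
 v(z) = C1 + C2*z^3


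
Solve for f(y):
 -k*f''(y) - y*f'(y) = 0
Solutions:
 f(y) = C1 + C2*sqrt(k)*erf(sqrt(2)*y*sqrt(1/k)/2)


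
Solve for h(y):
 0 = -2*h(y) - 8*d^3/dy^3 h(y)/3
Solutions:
 h(y) = C3*exp(-6^(1/3)*y/2) + (C1*sin(2^(1/3)*3^(5/6)*y/4) + C2*cos(2^(1/3)*3^(5/6)*y/4))*exp(6^(1/3)*y/4)


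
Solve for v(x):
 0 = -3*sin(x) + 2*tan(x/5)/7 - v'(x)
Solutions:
 v(x) = C1 - 10*log(cos(x/5))/7 + 3*cos(x)


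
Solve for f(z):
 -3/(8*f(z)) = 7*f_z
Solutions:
 f(z) = -sqrt(C1 - 21*z)/14
 f(z) = sqrt(C1 - 21*z)/14


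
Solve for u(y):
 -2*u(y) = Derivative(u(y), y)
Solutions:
 u(y) = C1*exp(-2*y)


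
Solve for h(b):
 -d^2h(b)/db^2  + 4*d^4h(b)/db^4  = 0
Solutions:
 h(b) = C1 + C2*b + C3*exp(-b/2) + C4*exp(b/2)


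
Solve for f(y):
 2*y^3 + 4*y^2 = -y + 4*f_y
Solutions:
 f(y) = C1 + y^4/8 + y^3/3 + y^2/8


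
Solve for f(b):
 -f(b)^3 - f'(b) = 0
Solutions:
 f(b) = -sqrt(2)*sqrt(-1/(C1 - b))/2
 f(b) = sqrt(2)*sqrt(-1/(C1 - b))/2


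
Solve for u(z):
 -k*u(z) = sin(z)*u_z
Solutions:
 u(z) = C1*exp(k*(-log(cos(z) - 1) + log(cos(z) + 1))/2)


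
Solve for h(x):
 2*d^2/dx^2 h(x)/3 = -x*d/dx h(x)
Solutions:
 h(x) = C1 + C2*erf(sqrt(3)*x/2)


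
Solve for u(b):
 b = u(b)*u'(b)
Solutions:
 u(b) = -sqrt(C1 + b^2)
 u(b) = sqrt(C1 + b^2)


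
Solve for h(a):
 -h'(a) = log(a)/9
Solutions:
 h(a) = C1 - a*log(a)/9 + a/9


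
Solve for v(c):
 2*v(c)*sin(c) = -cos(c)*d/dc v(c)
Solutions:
 v(c) = C1*cos(c)^2


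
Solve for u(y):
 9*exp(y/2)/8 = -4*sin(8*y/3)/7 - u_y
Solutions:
 u(y) = C1 - 9*exp(y/2)/4 + 3*cos(8*y/3)/14


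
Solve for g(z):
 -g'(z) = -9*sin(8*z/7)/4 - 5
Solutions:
 g(z) = C1 + 5*z - 63*cos(8*z/7)/32


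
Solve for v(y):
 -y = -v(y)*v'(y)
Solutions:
 v(y) = -sqrt(C1 + y^2)
 v(y) = sqrt(C1 + y^2)


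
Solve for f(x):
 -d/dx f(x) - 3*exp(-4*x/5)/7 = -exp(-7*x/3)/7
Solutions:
 f(x) = C1 - 3*exp(-7*x/3)/49 + 15*exp(-4*x/5)/28


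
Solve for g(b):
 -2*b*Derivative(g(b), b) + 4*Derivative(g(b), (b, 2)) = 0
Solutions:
 g(b) = C1 + C2*erfi(b/2)


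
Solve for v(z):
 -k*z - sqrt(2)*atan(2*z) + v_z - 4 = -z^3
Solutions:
 v(z) = C1 + k*z^2/2 - z^4/4 + 4*z + sqrt(2)*(z*atan(2*z) - log(4*z^2 + 1)/4)


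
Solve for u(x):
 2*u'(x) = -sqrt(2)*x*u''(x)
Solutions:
 u(x) = C1 + C2*x^(1 - sqrt(2))


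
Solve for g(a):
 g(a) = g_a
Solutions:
 g(a) = C1*exp(a)


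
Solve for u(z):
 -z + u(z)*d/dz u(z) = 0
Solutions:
 u(z) = -sqrt(C1 + z^2)
 u(z) = sqrt(C1 + z^2)


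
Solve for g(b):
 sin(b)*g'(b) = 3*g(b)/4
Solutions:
 g(b) = C1*(cos(b) - 1)^(3/8)/(cos(b) + 1)^(3/8)


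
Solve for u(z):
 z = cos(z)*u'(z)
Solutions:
 u(z) = C1 + Integral(z/cos(z), z)


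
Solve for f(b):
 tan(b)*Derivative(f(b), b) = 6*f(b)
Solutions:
 f(b) = C1*sin(b)^6


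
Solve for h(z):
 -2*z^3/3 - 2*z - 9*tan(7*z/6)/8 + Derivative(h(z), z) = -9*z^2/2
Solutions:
 h(z) = C1 + z^4/6 - 3*z^3/2 + z^2 - 27*log(cos(7*z/6))/28


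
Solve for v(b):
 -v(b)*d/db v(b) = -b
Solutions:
 v(b) = -sqrt(C1 + b^2)
 v(b) = sqrt(C1 + b^2)


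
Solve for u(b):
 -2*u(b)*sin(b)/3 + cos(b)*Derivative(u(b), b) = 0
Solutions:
 u(b) = C1/cos(b)^(2/3)


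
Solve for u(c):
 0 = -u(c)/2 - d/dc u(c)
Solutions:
 u(c) = C1*exp(-c/2)


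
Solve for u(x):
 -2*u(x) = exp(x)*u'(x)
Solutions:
 u(x) = C1*exp(2*exp(-x))


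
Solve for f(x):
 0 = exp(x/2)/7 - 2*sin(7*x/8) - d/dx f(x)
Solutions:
 f(x) = C1 + 2*exp(x/2)/7 + 16*cos(7*x/8)/7


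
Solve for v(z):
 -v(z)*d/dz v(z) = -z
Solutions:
 v(z) = -sqrt(C1 + z^2)
 v(z) = sqrt(C1 + z^2)


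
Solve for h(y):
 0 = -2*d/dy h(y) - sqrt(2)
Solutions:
 h(y) = C1 - sqrt(2)*y/2


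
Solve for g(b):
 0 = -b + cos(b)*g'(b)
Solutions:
 g(b) = C1 + Integral(b/cos(b), b)


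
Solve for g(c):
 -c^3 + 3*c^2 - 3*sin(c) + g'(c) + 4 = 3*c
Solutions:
 g(c) = C1 + c^4/4 - c^3 + 3*c^2/2 - 4*c - 3*cos(c)


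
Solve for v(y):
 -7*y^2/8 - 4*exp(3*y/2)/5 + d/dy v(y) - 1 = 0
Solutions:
 v(y) = C1 + 7*y^3/24 + y + 8*exp(3*y/2)/15


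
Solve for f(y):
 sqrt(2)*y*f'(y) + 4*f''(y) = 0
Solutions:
 f(y) = C1 + C2*erf(2^(3/4)*y/4)


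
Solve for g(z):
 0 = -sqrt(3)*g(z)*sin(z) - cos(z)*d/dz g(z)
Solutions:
 g(z) = C1*cos(z)^(sqrt(3))


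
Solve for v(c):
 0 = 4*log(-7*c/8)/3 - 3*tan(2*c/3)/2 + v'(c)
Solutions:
 v(c) = C1 - 4*c*log(-c)/3 - 4*c*log(7)/3 + 4*c/3 + 4*c*log(2) - 9*log(cos(2*c/3))/4


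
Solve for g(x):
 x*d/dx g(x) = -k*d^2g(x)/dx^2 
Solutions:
 g(x) = C1 + C2*sqrt(k)*erf(sqrt(2)*x*sqrt(1/k)/2)


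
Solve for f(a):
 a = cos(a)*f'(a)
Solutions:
 f(a) = C1 + Integral(a/cos(a), a)


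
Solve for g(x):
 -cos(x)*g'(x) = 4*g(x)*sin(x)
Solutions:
 g(x) = C1*cos(x)^4


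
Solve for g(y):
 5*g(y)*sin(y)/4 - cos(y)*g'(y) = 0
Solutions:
 g(y) = C1/cos(y)^(5/4)


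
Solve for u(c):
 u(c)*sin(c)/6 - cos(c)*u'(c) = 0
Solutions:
 u(c) = C1/cos(c)^(1/6)


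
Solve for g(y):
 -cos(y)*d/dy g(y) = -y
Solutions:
 g(y) = C1 + Integral(y/cos(y), y)


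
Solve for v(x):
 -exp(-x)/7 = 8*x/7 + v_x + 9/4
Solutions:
 v(x) = C1 - 4*x^2/7 - 9*x/4 + exp(-x)/7


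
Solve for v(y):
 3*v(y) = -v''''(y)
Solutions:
 v(y) = (C1*sin(sqrt(2)*3^(1/4)*y/2) + C2*cos(sqrt(2)*3^(1/4)*y/2))*exp(-sqrt(2)*3^(1/4)*y/2) + (C3*sin(sqrt(2)*3^(1/4)*y/2) + C4*cos(sqrt(2)*3^(1/4)*y/2))*exp(sqrt(2)*3^(1/4)*y/2)


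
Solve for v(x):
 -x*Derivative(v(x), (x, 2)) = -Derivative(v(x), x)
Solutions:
 v(x) = C1 + C2*x^2


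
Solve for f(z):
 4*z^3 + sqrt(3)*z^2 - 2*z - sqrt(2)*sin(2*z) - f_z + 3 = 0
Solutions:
 f(z) = C1 + z^4 + sqrt(3)*z^3/3 - z^2 + 3*z + sqrt(2)*cos(2*z)/2


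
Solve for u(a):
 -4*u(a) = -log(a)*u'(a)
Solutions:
 u(a) = C1*exp(4*li(a))


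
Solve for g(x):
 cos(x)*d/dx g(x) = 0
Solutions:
 g(x) = C1


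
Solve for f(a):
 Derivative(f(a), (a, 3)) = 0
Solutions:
 f(a) = C1 + C2*a + C3*a^2


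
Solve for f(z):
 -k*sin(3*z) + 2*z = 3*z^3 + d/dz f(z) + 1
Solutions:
 f(z) = C1 + k*cos(3*z)/3 - 3*z^4/4 + z^2 - z


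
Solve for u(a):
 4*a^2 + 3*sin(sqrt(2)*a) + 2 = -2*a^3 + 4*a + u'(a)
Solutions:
 u(a) = C1 + a^4/2 + 4*a^3/3 - 2*a^2 + 2*a - 3*sqrt(2)*cos(sqrt(2)*a)/2


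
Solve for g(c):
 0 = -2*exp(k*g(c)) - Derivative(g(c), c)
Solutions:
 g(c) = Piecewise((log(1/(C1*k + 2*c*k))/k, Ne(k, 0)), (nan, True))
 g(c) = Piecewise((C1 - 2*c, Eq(k, 0)), (nan, True))


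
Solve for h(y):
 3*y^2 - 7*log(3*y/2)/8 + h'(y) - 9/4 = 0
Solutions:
 h(y) = C1 - y^3 + 7*y*log(y)/8 - 7*y*log(2)/8 + 7*y*log(3)/8 + 11*y/8


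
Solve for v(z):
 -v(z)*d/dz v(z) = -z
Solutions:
 v(z) = -sqrt(C1 + z^2)
 v(z) = sqrt(C1 + z^2)


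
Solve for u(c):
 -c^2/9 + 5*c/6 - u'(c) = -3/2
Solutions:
 u(c) = C1 - c^3/27 + 5*c^2/12 + 3*c/2


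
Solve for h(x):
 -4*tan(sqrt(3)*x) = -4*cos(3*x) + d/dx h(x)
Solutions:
 h(x) = C1 + 4*sqrt(3)*log(cos(sqrt(3)*x))/3 + 4*sin(3*x)/3


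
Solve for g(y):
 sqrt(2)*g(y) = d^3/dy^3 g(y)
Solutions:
 g(y) = C3*exp(2^(1/6)*y) + (C1*sin(2^(1/6)*sqrt(3)*y/2) + C2*cos(2^(1/6)*sqrt(3)*y/2))*exp(-2^(1/6)*y/2)


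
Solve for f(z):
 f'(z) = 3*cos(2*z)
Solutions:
 f(z) = C1 + 3*sin(2*z)/2


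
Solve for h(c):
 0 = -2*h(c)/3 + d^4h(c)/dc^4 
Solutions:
 h(c) = C1*exp(-2^(1/4)*3^(3/4)*c/3) + C2*exp(2^(1/4)*3^(3/4)*c/3) + C3*sin(2^(1/4)*3^(3/4)*c/3) + C4*cos(2^(1/4)*3^(3/4)*c/3)


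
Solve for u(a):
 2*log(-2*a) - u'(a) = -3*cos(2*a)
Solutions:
 u(a) = C1 + 2*a*log(-a) - 2*a + 2*a*log(2) + 3*sin(2*a)/2


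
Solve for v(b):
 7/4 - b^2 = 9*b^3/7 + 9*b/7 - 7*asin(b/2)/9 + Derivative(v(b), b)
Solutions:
 v(b) = C1 - 9*b^4/28 - b^3/3 - 9*b^2/14 + 7*b*asin(b/2)/9 + 7*b/4 + 7*sqrt(4 - b^2)/9


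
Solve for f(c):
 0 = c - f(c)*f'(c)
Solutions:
 f(c) = -sqrt(C1 + c^2)
 f(c) = sqrt(C1 + c^2)


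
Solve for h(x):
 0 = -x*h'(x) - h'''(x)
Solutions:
 h(x) = C1 + Integral(C2*airyai(-x) + C3*airybi(-x), x)


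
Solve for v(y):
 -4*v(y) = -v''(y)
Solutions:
 v(y) = C1*exp(-2*y) + C2*exp(2*y)


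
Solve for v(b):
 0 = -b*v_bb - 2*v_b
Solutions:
 v(b) = C1 + C2/b


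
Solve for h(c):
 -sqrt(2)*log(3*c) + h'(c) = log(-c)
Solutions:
 h(c) = C1 + c*(1 + sqrt(2))*log(c) + c*(-sqrt(2) - 1 + sqrt(2)*log(3) + I*pi)


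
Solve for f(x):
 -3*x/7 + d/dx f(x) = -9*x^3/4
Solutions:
 f(x) = C1 - 9*x^4/16 + 3*x^2/14


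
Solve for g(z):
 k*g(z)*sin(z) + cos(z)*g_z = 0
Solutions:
 g(z) = C1*exp(k*log(cos(z)))


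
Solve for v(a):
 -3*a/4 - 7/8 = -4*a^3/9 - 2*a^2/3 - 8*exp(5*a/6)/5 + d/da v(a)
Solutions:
 v(a) = C1 + a^4/9 + 2*a^3/9 - 3*a^2/8 - 7*a/8 + 48*exp(5*a/6)/25


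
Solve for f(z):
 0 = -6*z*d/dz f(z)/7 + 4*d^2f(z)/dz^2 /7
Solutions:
 f(z) = C1 + C2*erfi(sqrt(3)*z/2)


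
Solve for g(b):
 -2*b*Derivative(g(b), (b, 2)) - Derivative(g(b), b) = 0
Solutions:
 g(b) = C1 + C2*sqrt(b)


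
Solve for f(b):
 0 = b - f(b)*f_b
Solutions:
 f(b) = -sqrt(C1 + b^2)
 f(b) = sqrt(C1 + b^2)


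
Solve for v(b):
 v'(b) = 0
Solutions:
 v(b) = C1


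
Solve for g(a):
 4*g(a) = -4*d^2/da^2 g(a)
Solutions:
 g(a) = C1*sin(a) + C2*cos(a)


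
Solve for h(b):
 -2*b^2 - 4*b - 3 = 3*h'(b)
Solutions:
 h(b) = C1 - 2*b^3/9 - 2*b^2/3 - b


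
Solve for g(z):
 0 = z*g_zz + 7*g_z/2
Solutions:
 g(z) = C1 + C2/z^(5/2)


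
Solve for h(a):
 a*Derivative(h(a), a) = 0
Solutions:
 h(a) = C1


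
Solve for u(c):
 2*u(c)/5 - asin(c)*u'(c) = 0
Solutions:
 u(c) = C1*exp(2*Integral(1/asin(c), c)/5)


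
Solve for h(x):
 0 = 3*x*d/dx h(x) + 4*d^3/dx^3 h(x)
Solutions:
 h(x) = C1 + Integral(C2*airyai(-6^(1/3)*x/2) + C3*airybi(-6^(1/3)*x/2), x)


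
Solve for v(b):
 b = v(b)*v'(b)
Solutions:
 v(b) = -sqrt(C1 + b^2)
 v(b) = sqrt(C1 + b^2)


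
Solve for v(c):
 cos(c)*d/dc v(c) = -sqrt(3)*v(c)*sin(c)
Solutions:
 v(c) = C1*cos(c)^(sqrt(3))


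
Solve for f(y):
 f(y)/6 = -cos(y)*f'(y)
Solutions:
 f(y) = C1*(sin(y) - 1)^(1/12)/(sin(y) + 1)^(1/12)


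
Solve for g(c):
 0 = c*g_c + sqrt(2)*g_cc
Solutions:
 g(c) = C1 + C2*erf(2^(1/4)*c/2)


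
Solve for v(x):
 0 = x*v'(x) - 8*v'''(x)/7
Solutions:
 v(x) = C1 + Integral(C2*airyai(7^(1/3)*x/2) + C3*airybi(7^(1/3)*x/2), x)


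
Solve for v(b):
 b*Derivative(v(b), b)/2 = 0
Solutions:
 v(b) = C1


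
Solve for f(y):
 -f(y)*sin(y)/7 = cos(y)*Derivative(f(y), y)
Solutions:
 f(y) = C1*cos(y)^(1/7)


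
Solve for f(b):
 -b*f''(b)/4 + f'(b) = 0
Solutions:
 f(b) = C1 + C2*b^5


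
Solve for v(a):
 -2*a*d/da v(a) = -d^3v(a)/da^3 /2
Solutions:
 v(a) = C1 + Integral(C2*airyai(2^(2/3)*a) + C3*airybi(2^(2/3)*a), a)


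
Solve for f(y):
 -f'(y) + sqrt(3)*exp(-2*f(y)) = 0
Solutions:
 f(y) = log(-sqrt(C1 + 2*sqrt(3)*y))
 f(y) = log(C1 + 2*sqrt(3)*y)/2


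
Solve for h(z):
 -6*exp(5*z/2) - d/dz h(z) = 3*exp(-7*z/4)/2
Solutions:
 h(z) = C1 - 12*exp(5*z/2)/5 + 6*exp(-7*z/4)/7


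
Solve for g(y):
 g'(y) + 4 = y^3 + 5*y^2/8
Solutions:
 g(y) = C1 + y^4/4 + 5*y^3/24 - 4*y


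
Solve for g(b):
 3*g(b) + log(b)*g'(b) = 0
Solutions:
 g(b) = C1*exp(-3*li(b))


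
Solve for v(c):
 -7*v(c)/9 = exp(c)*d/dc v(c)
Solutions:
 v(c) = C1*exp(7*exp(-c)/9)


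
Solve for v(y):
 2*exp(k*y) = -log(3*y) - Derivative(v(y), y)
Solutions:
 v(y) = C1 - y*log(y) + y*(1 - log(3)) + Piecewise((-2*exp(k*y)/k, Ne(k, 0)), (-2*y, True))


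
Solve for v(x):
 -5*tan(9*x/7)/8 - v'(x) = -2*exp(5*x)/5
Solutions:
 v(x) = C1 + 2*exp(5*x)/25 + 35*log(cos(9*x/7))/72


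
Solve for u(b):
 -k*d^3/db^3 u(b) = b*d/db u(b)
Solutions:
 u(b) = C1 + Integral(C2*airyai(b*(-1/k)^(1/3)) + C3*airybi(b*(-1/k)^(1/3)), b)


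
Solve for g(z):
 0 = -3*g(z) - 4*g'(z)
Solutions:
 g(z) = C1*exp(-3*z/4)


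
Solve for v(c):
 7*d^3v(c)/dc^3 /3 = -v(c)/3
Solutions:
 v(c) = C3*exp(-7^(2/3)*c/7) + (C1*sin(sqrt(3)*7^(2/3)*c/14) + C2*cos(sqrt(3)*7^(2/3)*c/14))*exp(7^(2/3)*c/14)


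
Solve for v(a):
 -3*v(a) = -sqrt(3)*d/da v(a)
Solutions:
 v(a) = C1*exp(sqrt(3)*a)


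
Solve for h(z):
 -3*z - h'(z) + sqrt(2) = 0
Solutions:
 h(z) = C1 - 3*z^2/2 + sqrt(2)*z


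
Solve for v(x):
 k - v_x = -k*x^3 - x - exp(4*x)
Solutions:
 v(x) = C1 + k*x^4/4 + k*x + x^2/2 + exp(4*x)/4


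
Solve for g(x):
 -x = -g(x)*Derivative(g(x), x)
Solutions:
 g(x) = -sqrt(C1 + x^2)
 g(x) = sqrt(C1 + x^2)


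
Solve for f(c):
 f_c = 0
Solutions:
 f(c) = C1


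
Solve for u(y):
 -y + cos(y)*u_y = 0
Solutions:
 u(y) = C1 + Integral(y/cos(y), y)


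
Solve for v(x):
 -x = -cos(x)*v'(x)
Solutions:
 v(x) = C1 + Integral(x/cos(x), x)


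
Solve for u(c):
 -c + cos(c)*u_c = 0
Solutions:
 u(c) = C1 + Integral(c/cos(c), c)


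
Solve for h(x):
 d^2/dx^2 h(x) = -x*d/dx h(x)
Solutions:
 h(x) = C1 + C2*erf(sqrt(2)*x/2)


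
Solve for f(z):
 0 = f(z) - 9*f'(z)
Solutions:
 f(z) = C1*exp(z/9)


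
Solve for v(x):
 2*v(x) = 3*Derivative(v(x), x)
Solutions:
 v(x) = C1*exp(2*x/3)


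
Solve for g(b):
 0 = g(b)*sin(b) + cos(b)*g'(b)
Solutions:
 g(b) = C1*cos(b)


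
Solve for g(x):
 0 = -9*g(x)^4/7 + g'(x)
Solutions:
 g(x) = 7^(1/3)*(-1/(C1 + 27*x))^(1/3)
 g(x) = 7^(1/3)*(-1/(C1 + 9*x))^(1/3)*(-3^(2/3) - 3*3^(1/6)*I)/6
 g(x) = 7^(1/3)*(-1/(C1 + 9*x))^(1/3)*(-3^(2/3) + 3*3^(1/6)*I)/6


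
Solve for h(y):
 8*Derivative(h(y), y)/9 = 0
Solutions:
 h(y) = C1


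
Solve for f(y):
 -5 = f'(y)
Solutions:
 f(y) = C1 - 5*y


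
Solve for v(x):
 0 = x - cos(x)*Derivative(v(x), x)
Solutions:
 v(x) = C1 + Integral(x/cos(x), x)


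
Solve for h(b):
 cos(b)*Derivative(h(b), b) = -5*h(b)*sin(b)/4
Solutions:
 h(b) = C1*cos(b)^(5/4)


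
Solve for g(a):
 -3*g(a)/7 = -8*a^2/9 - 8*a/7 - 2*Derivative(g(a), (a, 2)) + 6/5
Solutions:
 g(a) = C1*exp(-sqrt(42)*a/14) + C2*exp(sqrt(42)*a/14) + 56*a^2/27 + 8*a/3 + 6706/405


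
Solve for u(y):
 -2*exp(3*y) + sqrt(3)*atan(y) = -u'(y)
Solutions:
 u(y) = C1 - sqrt(3)*(y*atan(y) - log(y^2 + 1)/2) + 2*exp(3*y)/3


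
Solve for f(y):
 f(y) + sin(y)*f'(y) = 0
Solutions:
 f(y) = C1*sqrt(cos(y) + 1)/sqrt(cos(y) - 1)


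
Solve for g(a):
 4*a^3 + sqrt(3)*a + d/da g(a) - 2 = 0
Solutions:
 g(a) = C1 - a^4 - sqrt(3)*a^2/2 + 2*a


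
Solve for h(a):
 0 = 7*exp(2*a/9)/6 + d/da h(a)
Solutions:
 h(a) = C1 - 21*exp(2*a/9)/4


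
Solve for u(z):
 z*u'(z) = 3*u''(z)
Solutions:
 u(z) = C1 + C2*erfi(sqrt(6)*z/6)


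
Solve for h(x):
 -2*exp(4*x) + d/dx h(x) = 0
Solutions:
 h(x) = C1 + exp(4*x)/2


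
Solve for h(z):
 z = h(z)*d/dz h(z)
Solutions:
 h(z) = -sqrt(C1 + z^2)
 h(z) = sqrt(C1 + z^2)


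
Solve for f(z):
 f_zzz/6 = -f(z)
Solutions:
 f(z) = C3*exp(-6^(1/3)*z) + (C1*sin(2^(1/3)*3^(5/6)*z/2) + C2*cos(2^(1/3)*3^(5/6)*z/2))*exp(6^(1/3)*z/2)


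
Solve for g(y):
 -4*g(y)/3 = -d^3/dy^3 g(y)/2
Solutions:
 g(y) = C3*exp(2*3^(2/3)*y/3) + (C1*sin(3^(1/6)*y) + C2*cos(3^(1/6)*y))*exp(-3^(2/3)*y/3)


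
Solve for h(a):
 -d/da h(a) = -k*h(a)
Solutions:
 h(a) = C1*exp(a*k)


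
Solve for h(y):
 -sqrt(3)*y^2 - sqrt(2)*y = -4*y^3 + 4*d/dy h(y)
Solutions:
 h(y) = C1 + y^4/4 - sqrt(3)*y^3/12 - sqrt(2)*y^2/8


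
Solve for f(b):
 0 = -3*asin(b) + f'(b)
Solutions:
 f(b) = C1 + 3*b*asin(b) + 3*sqrt(1 - b^2)


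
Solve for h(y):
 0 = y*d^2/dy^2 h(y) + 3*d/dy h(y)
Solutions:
 h(y) = C1 + C2/y^2


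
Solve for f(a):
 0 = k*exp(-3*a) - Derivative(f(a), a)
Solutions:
 f(a) = C1 - k*exp(-3*a)/3


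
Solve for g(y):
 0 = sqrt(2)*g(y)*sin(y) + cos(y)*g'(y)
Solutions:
 g(y) = C1*cos(y)^(sqrt(2))


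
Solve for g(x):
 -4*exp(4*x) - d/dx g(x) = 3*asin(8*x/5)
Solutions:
 g(x) = C1 - 3*x*asin(8*x/5) - 3*sqrt(25 - 64*x^2)/8 - exp(4*x)


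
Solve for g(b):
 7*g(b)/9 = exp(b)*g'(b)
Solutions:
 g(b) = C1*exp(-7*exp(-b)/9)


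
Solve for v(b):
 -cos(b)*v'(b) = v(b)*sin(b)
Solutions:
 v(b) = C1*cos(b)


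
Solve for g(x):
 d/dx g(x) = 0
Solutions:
 g(x) = C1


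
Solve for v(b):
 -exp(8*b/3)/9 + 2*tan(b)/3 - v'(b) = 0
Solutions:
 v(b) = C1 - exp(8*b/3)/24 - 2*log(cos(b))/3


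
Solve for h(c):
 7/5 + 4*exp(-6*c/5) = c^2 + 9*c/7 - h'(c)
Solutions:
 h(c) = C1 + c^3/3 + 9*c^2/14 - 7*c/5 + 10*exp(-6*c/5)/3


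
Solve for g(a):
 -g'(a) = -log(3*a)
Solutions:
 g(a) = C1 + a*log(a) - a + a*log(3)


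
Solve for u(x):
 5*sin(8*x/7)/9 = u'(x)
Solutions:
 u(x) = C1 - 35*cos(8*x/7)/72


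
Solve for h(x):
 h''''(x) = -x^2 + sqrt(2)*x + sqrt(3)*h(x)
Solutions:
 h(x) = C1*exp(-3^(1/8)*x) + C2*exp(3^(1/8)*x) + C3*sin(3^(1/8)*x) + C4*cos(3^(1/8)*x) + sqrt(3)*x^2/3 - sqrt(6)*x/3


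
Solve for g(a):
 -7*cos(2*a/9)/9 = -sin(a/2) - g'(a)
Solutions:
 g(a) = C1 + 7*sin(2*a/9)/2 + 2*cos(a/2)


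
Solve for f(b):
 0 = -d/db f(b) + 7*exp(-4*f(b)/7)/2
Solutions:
 f(b) = 7*log(-I*(C1 + 2*b)^(1/4))
 f(b) = 7*log(I*(C1 + 2*b)^(1/4))
 f(b) = 7*log(-(C1 + 2*b)^(1/4))
 f(b) = 7*log(C1 + 2*b)/4


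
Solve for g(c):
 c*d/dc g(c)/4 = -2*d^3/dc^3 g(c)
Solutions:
 g(c) = C1 + Integral(C2*airyai(-c/2) + C3*airybi(-c/2), c)


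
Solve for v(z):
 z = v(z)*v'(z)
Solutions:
 v(z) = -sqrt(C1 + z^2)
 v(z) = sqrt(C1 + z^2)


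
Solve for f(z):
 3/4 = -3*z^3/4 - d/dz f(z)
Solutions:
 f(z) = C1 - 3*z^4/16 - 3*z/4


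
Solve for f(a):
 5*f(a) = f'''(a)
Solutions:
 f(a) = C3*exp(5^(1/3)*a) + (C1*sin(sqrt(3)*5^(1/3)*a/2) + C2*cos(sqrt(3)*5^(1/3)*a/2))*exp(-5^(1/3)*a/2)


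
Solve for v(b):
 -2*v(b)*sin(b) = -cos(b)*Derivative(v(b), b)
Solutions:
 v(b) = C1/cos(b)^2


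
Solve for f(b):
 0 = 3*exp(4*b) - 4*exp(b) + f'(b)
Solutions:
 f(b) = C1 - 3*exp(4*b)/4 + 4*exp(b)


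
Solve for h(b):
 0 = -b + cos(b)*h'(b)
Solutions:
 h(b) = C1 + Integral(b/cos(b), b)


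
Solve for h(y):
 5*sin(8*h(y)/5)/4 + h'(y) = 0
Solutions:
 5*y/4 + 5*log(cos(8*h(y)/5) - 1)/16 - 5*log(cos(8*h(y)/5) + 1)/16 = C1


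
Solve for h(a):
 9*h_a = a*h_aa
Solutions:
 h(a) = C1 + C2*a^10


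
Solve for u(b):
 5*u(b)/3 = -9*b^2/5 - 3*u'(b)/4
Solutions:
 u(b) = C1*exp(-20*b/9) - 27*b^2/25 + 243*b/250 - 2187/5000


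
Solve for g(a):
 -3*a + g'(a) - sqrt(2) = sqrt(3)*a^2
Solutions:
 g(a) = C1 + sqrt(3)*a^3/3 + 3*a^2/2 + sqrt(2)*a


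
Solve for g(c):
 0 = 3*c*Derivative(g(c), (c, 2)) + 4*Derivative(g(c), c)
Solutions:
 g(c) = C1 + C2/c^(1/3)


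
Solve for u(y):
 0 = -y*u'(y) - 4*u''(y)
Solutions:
 u(y) = C1 + C2*erf(sqrt(2)*y/4)


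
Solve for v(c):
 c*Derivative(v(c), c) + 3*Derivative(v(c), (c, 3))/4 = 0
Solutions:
 v(c) = C1 + Integral(C2*airyai(-6^(2/3)*c/3) + C3*airybi(-6^(2/3)*c/3), c)


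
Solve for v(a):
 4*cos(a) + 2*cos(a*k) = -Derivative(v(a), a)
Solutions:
 v(a) = C1 - 4*sin(a) - 2*sin(a*k)/k


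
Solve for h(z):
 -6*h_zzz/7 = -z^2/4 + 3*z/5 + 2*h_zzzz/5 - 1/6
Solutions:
 h(z) = C1 + C2*z + C3*z^2 + C4*exp(-15*z/7) + 7*z^5/1440 - 35*z^4/864 + 35*z^3/324


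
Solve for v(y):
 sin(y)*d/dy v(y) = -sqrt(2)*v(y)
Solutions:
 v(y) = C1*(cos(y) + 1)^(sqrt(2)/2)/(cos(y) - 1)^(sqrt(2)/2)


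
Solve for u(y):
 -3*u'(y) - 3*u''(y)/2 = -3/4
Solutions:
 u(y) = C1 + C2*exp(-2*y) + y/4


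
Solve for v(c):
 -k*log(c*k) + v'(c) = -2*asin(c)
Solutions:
 v(c) = C1 + c*k*(log(c*k) - 1) - 2*c*asin(c) - 2*sqrt(1 - c^2)


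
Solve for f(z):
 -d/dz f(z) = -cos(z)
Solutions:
 f(z) = C1 + sin(z)


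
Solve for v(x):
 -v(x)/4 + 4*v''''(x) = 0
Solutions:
 v(x) = C1*exp(-x/2) + C2*exp(x/2) + C3*sin(x/2) + C4*cos(x/2)


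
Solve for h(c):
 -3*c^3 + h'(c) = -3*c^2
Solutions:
 h(c) = C1 + 3*c^4/4 - c^3


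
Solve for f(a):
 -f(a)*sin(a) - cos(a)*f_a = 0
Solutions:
 f(a) = C1*cos(a)


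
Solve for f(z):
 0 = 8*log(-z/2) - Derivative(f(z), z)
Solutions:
 f(z) = C1 + 8*z*log(-z) + 8*z*(-1 - log(2))


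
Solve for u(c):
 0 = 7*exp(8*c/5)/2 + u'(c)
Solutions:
 u(c) = C1 - 35*exp(8*c/5)/16


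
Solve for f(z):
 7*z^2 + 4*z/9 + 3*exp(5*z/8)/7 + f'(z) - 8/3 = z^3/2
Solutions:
 f(z) = C1 + z^4/8 - 7*z^3/3 - 2*z^2/9 + 8*z/3 - 24*exp(5*z/8)/35


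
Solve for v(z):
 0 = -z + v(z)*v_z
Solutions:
 v(z) = -sqrt(C1 + z^2)
 v(z) = sqrt(C1 + z^2)


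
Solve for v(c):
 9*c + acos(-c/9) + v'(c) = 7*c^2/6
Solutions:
 v(c) = C1 + 7*c^3/18 - 9*c^2/2 - c*acos(-c/9) - sqrt(81 - c^2)


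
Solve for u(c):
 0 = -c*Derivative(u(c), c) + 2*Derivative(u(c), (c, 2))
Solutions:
 u(c) = C1 + C2*erfi(c/2)


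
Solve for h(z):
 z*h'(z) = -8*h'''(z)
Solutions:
 h(z) = C1 + Integral(C2*airyai(-z/2) + C3*airybi(-z/2), z)


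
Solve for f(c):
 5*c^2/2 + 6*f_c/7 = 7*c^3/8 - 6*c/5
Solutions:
 f(c) = C1 + 49*c^4/192 - 35*c^3/36 - 7*c^2/10


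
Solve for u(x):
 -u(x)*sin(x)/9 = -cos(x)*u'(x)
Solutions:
 u(x) = C1/cos(x)^(1/9)


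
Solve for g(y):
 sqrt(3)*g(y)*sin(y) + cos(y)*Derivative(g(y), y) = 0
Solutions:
 g(y) = C1*cos(y)^(sqrt(3))


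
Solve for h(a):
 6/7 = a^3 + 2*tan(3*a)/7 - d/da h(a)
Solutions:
 h(a) = C1 + a^4/4 - 6*a/7 - 2*log(cos(3*a))/21


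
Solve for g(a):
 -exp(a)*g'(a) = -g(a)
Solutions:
 g(a) = C1*exp(-exp(-a))


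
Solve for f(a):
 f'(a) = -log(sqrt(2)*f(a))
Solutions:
 2*Integral(1/(2*log(_y) + log(2)), (_y, f(a))) = C1 - a


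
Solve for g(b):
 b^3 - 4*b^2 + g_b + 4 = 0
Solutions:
 g(b) = C1 - b^4/4 + 4*b^3/3 - 4*b


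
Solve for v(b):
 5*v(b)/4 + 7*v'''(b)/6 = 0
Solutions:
 v(b) = C3*exp(-14^(2/3)*15^(1/3)*b/14) + (C1*sin(14^(2/3)*3^(5/6)*5^(1/3)*b/28) + C2*cos(14^(2/3)*3^(5/6)*5^(1/3)*b/28))*exp(14^(2/3)*15^(1/3)*b/28)


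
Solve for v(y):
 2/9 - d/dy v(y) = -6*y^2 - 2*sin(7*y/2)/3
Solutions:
 v(y) = C1 + 2*y^3 + 2*y/9 - 4*cos(7*y/2)/21


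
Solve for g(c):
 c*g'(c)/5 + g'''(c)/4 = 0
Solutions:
 g(c) = C1 + Integral(C2*airyai(-10^(2/3)*c/5) + C3*airybi(-10^(2/3)*c/5), c)


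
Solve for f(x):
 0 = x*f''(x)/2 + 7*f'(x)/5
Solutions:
 f(x) = C1 + C2/x^(9/5)


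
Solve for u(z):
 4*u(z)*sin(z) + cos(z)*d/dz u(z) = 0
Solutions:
 u(z) = C1*cos(z)^4


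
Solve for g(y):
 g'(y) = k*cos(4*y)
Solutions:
 g(y) = C1 + k*sin(4*y)/4


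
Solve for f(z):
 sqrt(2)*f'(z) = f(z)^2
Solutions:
 f(z) = -2/(C1 + sqrt(2)*z)


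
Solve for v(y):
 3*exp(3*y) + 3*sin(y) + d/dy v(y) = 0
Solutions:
 v(y) = C1 - exp(3*y) + 3*cos(y)


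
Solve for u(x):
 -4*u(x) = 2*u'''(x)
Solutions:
 u(x) = C3*exp(-2^(1/3)*x) + (C1*sin(2^(1/3)*sqrt(3)*x/2) + C2*cos(2^(1/3)*sqrt(3)*x/2))*exp(2^(1/3)*x/2)


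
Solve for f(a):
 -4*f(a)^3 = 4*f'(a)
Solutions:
 f(a) = -sqrt(2)*sqrt(-1/(C1 - a))/2
 f(a) = sqrt(2)*sqrt(-1/(C1 - a))/2


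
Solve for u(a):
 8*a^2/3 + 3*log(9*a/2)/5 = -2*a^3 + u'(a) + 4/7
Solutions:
 u(a) = C1 + a^4/2 + 8*a^3/9 + 3*a*log(a)/5 - 41*a/35 - 3*a*log(2)/5 + 6*a*log(3)/5


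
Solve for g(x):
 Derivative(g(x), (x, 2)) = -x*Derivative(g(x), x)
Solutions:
 g(x) = C1 + C2*erf(sqrt(2)*x/2)


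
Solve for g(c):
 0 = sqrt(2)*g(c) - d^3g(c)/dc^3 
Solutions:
 g(c) = C3*exp(2^(1/6)*c) + (C1*sin(2^(1/6)*sqrt(3)*c/2) + C2*cos(2^(1/6)*sqrt(3)*c/2))*exp(-2^(1/6)*c/2)


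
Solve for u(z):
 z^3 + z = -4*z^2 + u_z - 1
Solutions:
 u(z) = C1 + z^4/4 + 4*z^3/3 + z^2/2 + z


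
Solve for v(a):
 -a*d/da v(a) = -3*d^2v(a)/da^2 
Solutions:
 v(a) = C1 + C2*erfi(sqrt(6)*a/6)


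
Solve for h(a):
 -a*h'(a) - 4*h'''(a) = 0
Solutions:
 h(a) = C1 + Integral(C2*airyai(-2^(1/3)*a/2) + C3*airybi(-2^(1/3)*a/2), a)


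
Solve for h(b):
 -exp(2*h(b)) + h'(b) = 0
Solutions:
 h(b) = log(-sqrt(-1/(C1 + b))) - log(2)/2
 h(b) = log(-1/(C1 + b))/2 - log(2)/2


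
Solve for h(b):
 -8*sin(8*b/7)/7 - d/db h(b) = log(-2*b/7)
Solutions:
 h(b) = C1 - b*log(-b) - b*log(2) + b + b*log(7) + cos(8*b/7)


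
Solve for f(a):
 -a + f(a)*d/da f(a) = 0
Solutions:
 f(a) = -sqrt(C1 + a^2)
 f(a) = sqrt(C1 + a^2)


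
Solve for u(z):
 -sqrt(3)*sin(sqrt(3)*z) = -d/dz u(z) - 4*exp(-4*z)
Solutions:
 u(z) = C1 - cos(sqrt(3)*z) + exp(-4*z)


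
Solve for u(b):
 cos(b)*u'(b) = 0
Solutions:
 u(b) = C1


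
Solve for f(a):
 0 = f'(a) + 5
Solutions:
 f(a) = C1 - 5*a


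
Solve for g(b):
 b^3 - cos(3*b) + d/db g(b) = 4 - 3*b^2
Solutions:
 g(b) = C1 - b^4/4 - b^3 + 4*b + sin(3*b)/3


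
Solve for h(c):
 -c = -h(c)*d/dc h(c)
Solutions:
 h(c) = -sqrt(C1 + c^2)
 h(c) = sqrt(C1 + c^2)


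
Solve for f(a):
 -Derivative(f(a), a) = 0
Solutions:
 f(a) = C1


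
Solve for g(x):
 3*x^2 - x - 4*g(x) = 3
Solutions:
 g(x) = 3*x^2/4 - x/4 - 3/4


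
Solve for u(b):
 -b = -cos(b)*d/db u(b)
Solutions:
 u(b) = C1 + Integral(b/cos(b), b)


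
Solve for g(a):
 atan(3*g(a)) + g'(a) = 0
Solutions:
 Integral(1/atan(3*_y), (_y, g(a))) = C1 - a


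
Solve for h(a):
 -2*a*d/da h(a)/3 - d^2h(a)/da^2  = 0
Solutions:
 h(a) = C1 + C2*erf(sqrt(3)*a/3)


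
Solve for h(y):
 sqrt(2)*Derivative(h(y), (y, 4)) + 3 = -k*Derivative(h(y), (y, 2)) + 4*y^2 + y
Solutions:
 h(y) = C1 + C2*y + C3*exp(-2^(3/4)*y*sqrt(-k)/2) + C4*exp(2^(3/4)*y*sqrt(-k)/2) + y^4/(3*k) + y^3/(6*k) + y^2*(-3/2 - 4*sqrt(2)/k)/k


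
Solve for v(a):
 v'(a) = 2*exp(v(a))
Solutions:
 v(a) = log(-1/(C1 + 2*a))


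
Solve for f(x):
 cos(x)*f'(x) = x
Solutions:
 f(x) = C1 + Integral(x/cos(x), x)


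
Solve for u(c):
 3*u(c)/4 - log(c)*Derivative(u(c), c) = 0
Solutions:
 u(c) = C1*exp(3*li(c)/4)


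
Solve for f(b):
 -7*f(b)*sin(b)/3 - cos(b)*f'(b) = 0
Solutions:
 f(b) = C1*cos(b)^(7/3)


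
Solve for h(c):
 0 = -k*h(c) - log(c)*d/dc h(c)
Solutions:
 h(c) = C1*exp(-k*li(c))


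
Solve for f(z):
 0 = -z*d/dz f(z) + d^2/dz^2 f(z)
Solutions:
 f(z) = C1 + C2*erfi(sqrt(2)*z/2)


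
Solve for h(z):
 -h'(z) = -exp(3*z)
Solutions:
 h(z) = C1 + exp(3*z)/3


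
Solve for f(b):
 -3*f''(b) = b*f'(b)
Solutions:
 f(b) = C1 + C2*erf(sqrt(6)*b/6)


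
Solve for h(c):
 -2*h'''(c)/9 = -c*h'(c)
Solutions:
 h(c) = C1 + Integral(C2*airyai(6^(2/3)*c/2) + C3*airybi(6^(2/3)*c/2), c)


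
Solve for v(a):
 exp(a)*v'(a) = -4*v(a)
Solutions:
 v(a) = C1*exp(4*exp(-a))


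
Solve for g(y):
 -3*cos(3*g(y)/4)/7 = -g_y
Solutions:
 -3*y/7 - 2*log(sin(3*g(y)/4) - 1)/3 + 2*log(sin(3*g(y)/4) + 1)/3 = C1


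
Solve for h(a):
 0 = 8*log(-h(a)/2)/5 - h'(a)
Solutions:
 -5*Integral(1/(log(-_y) - log(2)), (_y, h(a)))/8 = C1 - a


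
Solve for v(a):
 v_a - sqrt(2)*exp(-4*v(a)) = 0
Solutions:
 v(a) = log(-I*(C1 + 4*sqrt(2)*a)^(1/4))
 v(a) = log(I*(C1 + 4*sqrt(2)*a)^(1/4))
 v(a) = log(-(C1 + 4*sqrt(2)*a)^(1/4))
 v(a) = log(C1 + 4*sqrt(2)*a)/4


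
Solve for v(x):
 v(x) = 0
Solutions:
 v(x) = 0


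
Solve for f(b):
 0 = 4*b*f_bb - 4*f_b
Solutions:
 f(b) = C1 + C2*b^2


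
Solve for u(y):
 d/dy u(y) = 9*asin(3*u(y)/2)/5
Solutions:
 Integral(1/asin(3*_y/2), (_y, u(y))) = C1 + 9*y/5


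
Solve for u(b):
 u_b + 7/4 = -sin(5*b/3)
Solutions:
 u(b) = C1 - 7*b/4 + 3*cos(5*b/3)/5


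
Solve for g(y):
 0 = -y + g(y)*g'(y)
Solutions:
 g(y) = -sqrt(C1 + y^2)
 g(y) = sqrt(C1 + y^2)


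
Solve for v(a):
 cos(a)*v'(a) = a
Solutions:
 v(a) = C1 + Integral(a/cos(a), a)


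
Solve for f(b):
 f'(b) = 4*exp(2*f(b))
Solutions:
 f(b) = log(-sqrt(-1/(C1 + 4*b))) - log(2)/2
 f(b) = log(-1/(C1 + 4*b))/2 - log(2)/2


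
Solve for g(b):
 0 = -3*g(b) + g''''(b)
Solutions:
 g(b) = C1*exp(-3^(1/4)*b) + C2*exp(3^(1/4)*b) + C3*sin(3^(1/4)*b) + C4*cos(3^(1/4)*b)


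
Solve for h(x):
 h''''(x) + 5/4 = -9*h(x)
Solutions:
 h(x) = (C1*sin(sqrt(6)*x/2) + C2*cos(sqrt(6)*x/2))*exp(-sqrt(6)*x/2) + (C3*sin(sqrt(6)*x/2) + C4*cos(sqrt(6)*x/2))*exp(sqrt(6)*x/2) - 5/36


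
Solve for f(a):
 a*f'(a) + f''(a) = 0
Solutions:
 f(a) = C1 + C2*erf(sqrt(2)*a/2)


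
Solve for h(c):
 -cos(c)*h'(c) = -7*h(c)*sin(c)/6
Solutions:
 h(c) = C1/cos(c)^(7/6)


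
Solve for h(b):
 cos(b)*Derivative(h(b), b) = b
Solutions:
 h(b) = C1 + Integral(b/cos(b), b)


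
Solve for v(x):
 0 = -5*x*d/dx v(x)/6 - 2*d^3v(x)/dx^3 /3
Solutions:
 v(x) = C1 + Integral(C2*airyai(-10^(1/3)*x/2) + C3*airybi(-10^(1/3)*x/2), x)


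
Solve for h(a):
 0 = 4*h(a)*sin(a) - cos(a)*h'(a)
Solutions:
 h(a) = C1/cos(a)^4


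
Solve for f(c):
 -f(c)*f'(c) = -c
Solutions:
 f(c) = -sqrt(C1 + c^2)
 f(c) = sqrt(C1 + c^2)


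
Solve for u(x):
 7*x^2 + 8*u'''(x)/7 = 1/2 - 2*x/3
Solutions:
 u(x) = C1 + C2*x + C3*x^2 - 49*x^5/480 - 7*x^4/288 + 7*x^3/96


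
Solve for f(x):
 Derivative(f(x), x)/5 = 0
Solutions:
 f(x) = C1


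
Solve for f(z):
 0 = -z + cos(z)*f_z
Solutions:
 f(z) = C1 + Integral(z/cos(z), z)


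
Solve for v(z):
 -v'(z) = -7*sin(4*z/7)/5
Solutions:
 v(z) = C1 - 49*cos(4*z/7)/20


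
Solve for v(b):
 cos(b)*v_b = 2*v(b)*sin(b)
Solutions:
 v(b) = C1/cos(b)^2


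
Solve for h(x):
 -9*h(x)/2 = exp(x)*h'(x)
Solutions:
 h(x) = C1*exp(9*exp(-x)/2)


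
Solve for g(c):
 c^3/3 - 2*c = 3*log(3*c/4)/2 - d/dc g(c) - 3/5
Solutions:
 g(c) = C1 - c^4/12 + c^2 + 3*c*log(c)/2 - 21*c/10 - 3*c*log(2) + 3*c*log(3)/2


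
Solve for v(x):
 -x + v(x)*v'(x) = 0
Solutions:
 v(x) = -sqrt(C1 + x^2)
 v(x) = sqrt(C1 + x^2)


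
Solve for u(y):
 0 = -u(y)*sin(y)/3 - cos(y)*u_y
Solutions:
 u(y) = C1*cos(y)^(1/3)


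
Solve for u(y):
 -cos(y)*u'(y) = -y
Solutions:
 u(y) = C1 + Integral(y/cos(y), y)


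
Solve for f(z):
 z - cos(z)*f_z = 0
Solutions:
 f(z) = C1 + Integral(z/cos(z), z)


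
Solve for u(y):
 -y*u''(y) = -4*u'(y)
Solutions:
 u(y) = C1 + C2*y^5


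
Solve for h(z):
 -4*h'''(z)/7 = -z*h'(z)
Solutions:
 h(z) = C1 + Integral(C2*airyai(14^(1/3)*z/2) + C3*airybi(14^(1/3)*z/2), z)


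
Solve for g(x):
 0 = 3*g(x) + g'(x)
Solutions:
 g(x) = C1*exp(-3*x)


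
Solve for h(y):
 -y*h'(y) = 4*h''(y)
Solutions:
 h(y) = C1 + C2*erf(sqrt(2)*y/4)


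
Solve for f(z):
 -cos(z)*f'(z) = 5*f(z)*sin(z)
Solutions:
 f(z) = C1*cos(z)^5


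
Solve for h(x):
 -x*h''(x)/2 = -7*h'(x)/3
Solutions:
 h(x) = C1 + C2*x^(17/3)


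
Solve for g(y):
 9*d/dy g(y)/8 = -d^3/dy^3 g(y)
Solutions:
 g(y) = C1 + C2*sin(3*sqrt(2)*y/4) + C3*cos(3*sqrt(2)*y/4)
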